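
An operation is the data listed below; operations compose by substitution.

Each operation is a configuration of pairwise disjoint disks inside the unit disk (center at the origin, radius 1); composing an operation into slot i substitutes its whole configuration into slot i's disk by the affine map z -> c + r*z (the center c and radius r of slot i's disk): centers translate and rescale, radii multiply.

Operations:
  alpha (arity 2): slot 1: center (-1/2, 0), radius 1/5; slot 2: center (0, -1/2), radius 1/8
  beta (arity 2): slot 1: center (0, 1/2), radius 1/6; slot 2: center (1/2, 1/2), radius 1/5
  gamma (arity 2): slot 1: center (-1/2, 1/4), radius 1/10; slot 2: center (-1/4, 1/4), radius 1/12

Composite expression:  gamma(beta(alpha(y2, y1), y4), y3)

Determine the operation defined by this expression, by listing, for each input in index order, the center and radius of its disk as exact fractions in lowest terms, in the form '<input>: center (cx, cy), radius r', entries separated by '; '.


y1: center (-1/2, 7/24), radius 1/480; y2: center (-61/120, 3/10), radius 1/300; y3: center (-1/4, 1/4), radius 1/12; y4: center (-9/20, 3/10), radius 1/50

Below gamma, radii multiply path by path; the y-disk centers shift.
input y2: applying the 3 nested substitutions gives center (-61/120, 3/10), radius 1/300
input y1: applying the 3 nested substitutions gives center (-1/2, 7/24), radius 1/480
input y4: applying the 2 nested substitutions gives center (-9/20, 3/10), radius 1/50
input y3: applying the 1 nested substitution gives center (-1/4, 1/4), radius 1/12


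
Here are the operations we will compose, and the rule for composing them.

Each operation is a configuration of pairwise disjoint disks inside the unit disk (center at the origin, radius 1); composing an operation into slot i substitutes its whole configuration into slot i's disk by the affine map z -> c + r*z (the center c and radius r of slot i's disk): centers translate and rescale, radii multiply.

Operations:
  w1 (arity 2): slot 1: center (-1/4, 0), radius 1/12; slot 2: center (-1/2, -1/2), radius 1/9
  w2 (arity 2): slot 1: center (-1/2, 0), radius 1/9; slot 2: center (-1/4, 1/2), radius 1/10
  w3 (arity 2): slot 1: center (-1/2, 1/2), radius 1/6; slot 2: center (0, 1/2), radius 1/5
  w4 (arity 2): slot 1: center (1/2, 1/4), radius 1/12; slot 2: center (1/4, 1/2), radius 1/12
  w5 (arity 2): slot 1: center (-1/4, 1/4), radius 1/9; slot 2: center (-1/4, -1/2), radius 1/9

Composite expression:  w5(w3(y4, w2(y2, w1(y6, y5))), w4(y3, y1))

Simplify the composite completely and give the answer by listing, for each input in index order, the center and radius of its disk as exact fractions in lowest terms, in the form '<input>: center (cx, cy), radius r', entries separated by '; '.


y1: center (-2/9, -4/9), radius 1/108; y2: center (-47/180, 11/36), radius 1/405; y3: center (-7/36, -17/36), radius 1/108; y4: center (-11/36, 11/36), radius 1/54; y5: center (-77/300, 71/225), radius 1/4050; y6: center (-461/1800, 19/60), radius 1/5400

Follow each y-input down from w5: c' goes to c + r*c', radius to r*r'.
for y4, the 2-step affine chain lands on center (-11/36, 11/36), radius 1/54
for y2, the 3-step affine chain lands on center (-47/180, 11/36), radius 1/405
for y6, the 4-step affine chain lands on center (-461/1800, 19/60), radius 1/5400
for y5, the 4-step affine chain lands on center (-77/300, 71/225), radius 1/4050
for y3, the 2-step affine chain lands on center (-7/36, -17/36), radius 1/108
for y1, the 2-step affine chain lands on center (-2/9, -4/9), radius 1/108


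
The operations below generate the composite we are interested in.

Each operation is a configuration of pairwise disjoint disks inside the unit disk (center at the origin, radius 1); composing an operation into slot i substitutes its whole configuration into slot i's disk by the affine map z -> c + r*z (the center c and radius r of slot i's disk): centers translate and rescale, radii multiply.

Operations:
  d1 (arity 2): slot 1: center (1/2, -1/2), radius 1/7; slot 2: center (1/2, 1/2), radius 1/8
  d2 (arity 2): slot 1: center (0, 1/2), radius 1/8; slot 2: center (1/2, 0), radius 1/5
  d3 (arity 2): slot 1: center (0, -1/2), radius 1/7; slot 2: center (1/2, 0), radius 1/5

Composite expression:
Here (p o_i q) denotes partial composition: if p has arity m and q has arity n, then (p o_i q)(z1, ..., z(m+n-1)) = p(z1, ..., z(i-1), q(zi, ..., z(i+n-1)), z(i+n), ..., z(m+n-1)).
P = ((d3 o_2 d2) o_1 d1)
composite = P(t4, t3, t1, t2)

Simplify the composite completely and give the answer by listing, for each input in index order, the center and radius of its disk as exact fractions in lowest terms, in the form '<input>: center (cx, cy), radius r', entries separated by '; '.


t1: center (1/2, 1/10), radius 1/40; t2: center (3/5, 0), radius 1/25; t3: center (1/14, -3/7), radius 1/56; t4: center (1/14, -4/7), radius 1/49

Follow each t-input down from d3: c' goes to c + r*c', radius to r*r'.
t4 passes through 2 substitutions, ending at center (1/14, -4/7), radius 1/49
t3 passes through 2 substitutions, ending at center (1/14, -3/7), radius 1/56
t1 passes through 2 substitutions, ending at center (1/2, 1/10), radius 1/40
t2 passes through 2 substitutions, ending at center (3/5, 0), radius 1/25


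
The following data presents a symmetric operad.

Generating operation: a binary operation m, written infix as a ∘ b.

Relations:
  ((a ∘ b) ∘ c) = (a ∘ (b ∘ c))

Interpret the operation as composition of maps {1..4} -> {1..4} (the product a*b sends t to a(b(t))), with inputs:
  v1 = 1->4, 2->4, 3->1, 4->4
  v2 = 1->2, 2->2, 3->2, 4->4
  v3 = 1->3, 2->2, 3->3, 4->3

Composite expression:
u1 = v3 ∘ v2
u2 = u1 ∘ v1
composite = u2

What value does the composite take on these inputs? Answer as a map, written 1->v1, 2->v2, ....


(v3 ∘ v2) = 1->2, 2->2, 3->2, 4->3
((v3 ∘ v2) ∘ v1) = 1->3, 2->3, 3->2, 4->3

1->3, 2->3, 3->2, 4->3


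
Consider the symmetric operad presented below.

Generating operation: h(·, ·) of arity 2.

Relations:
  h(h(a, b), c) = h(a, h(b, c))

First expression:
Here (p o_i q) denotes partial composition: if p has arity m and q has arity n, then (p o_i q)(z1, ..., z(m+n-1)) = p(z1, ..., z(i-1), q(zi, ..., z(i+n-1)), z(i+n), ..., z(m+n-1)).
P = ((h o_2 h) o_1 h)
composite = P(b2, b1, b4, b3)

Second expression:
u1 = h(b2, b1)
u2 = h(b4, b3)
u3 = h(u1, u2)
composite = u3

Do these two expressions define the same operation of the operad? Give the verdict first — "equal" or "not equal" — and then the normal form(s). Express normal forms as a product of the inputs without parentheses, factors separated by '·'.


Normal form of the first expression: b2 · b1 · b4 · b3
Normal form of the second expression: b2 · b1 · b4 · b3
Same normal form: equal.

equal: each reduces to b2 · b1 · b4 · b3


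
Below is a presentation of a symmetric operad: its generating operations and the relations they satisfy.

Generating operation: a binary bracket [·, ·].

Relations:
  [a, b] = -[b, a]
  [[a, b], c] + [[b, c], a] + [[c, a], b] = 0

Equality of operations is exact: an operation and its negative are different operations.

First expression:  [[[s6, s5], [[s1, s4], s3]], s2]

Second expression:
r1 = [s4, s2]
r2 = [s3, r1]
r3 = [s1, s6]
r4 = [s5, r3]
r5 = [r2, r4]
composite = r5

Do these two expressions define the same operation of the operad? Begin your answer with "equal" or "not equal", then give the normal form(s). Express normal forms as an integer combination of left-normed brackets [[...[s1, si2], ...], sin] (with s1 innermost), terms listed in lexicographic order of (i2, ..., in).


Reducing the first expression gives [[[[[s1, s4], s3], s5], s6], s2] - [[[[[s1, s4], s3], s6], s5], s2]
Reducing the second expression gives [[[[[s1, s6], s5], s2], s4], s3] - [[[[[s1, s6], s5], s3], s2], s4] + [[[[[s1, s6], s5], s3], s4], s2] - [[[[[s1, s6], s5], s4], s2], s3]
The normal forms differ: not equal.

not equal: they reduce to [[[[[s1, s4], s3], s5], s6], s2] - [[[[[s1, s4], s3], s6], s5], s2] and [[[[[s1, s6], s5], s2], s4], s3] - [[[[[s1, s6], s5], s3], s2], s4] + [[[[[s1, s6], s5], s3], s4], s2] - [[[[[s1, s6], s5], s4], s2], s3]


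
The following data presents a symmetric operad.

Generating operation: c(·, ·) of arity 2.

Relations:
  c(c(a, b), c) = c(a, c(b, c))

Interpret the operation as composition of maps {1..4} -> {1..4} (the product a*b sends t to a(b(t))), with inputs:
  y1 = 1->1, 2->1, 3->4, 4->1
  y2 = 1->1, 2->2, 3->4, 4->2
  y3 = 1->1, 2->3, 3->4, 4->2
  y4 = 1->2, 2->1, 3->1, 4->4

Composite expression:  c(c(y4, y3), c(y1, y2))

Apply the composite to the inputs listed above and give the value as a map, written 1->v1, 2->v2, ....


1->2, 2->2, 3->2, 4->2

c(y4, y3) = 1->2, 2->1, 3->4, 4->1
c(y1, y2) = 1->1, 2->1, 3->1, 4->1
c(c(y4, y3), c(y1, y2)) = 1->2, 2->2, 3->2, 4->2


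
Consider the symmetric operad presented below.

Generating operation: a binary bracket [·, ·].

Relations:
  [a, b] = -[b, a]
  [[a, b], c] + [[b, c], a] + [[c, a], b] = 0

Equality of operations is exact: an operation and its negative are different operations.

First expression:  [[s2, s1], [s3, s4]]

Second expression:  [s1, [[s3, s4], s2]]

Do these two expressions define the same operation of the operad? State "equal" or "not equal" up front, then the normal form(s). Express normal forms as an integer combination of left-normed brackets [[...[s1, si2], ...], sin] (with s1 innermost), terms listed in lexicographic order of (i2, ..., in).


not equal; first: -[[[s1, s2], s3], s4] + [[[s1, s2], s4], s3]; second: -[[[s1, s2], s3], s4] + [[[s1, s2], s4], s3] + [[[s1, s3], s4], s2] - [[[s1, s4], s3], s2]

The first expression, normalized: -[[[s1, s2], s3], s4] + [[[s1, s2], s4], s3]
The second expression, normalized: -[[[s1, s2], s3], s4] + [[[s1, s2], s4], s3] + [[[s1, s3], s4], s2] - [[[s1, s4], s3], s2]
They disagree, so not equal.


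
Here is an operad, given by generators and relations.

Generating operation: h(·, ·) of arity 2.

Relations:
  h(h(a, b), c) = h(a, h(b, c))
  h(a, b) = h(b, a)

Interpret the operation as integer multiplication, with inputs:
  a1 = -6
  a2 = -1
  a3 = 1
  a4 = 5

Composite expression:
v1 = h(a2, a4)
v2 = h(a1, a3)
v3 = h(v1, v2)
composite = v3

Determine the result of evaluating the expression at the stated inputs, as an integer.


h(a2, a4) = -5
h(a1, a3) = -6
h(h(a2, a4), h(a1, a3)) = 30

30


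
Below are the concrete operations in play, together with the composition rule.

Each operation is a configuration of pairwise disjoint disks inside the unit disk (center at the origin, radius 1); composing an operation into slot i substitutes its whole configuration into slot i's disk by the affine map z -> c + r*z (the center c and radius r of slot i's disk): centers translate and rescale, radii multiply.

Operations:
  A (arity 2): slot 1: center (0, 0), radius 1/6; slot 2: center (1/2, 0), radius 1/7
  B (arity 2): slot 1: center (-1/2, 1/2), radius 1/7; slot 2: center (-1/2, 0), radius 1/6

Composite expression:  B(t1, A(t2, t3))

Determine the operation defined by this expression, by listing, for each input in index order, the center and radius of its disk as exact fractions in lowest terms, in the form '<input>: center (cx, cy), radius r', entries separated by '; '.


t1: center (-1/2, 1/2), radius 1/7; t2: center (-1/2, 0), radius 1/36; t3: center (-5/12, 0), radius 1/42


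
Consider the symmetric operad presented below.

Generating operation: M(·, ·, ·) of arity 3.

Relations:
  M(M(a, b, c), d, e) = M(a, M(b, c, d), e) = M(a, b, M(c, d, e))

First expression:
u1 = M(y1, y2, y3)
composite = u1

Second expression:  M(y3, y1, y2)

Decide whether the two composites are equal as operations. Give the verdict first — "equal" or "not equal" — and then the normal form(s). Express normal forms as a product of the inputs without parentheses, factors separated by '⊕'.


not equal; first: y1 ⊕ y2 ⊕ y3; second: y3 ⊕ y1 ⊕ y2

The first expression, normalized: y1 ⊕ y2 ⊕ y3
The second expression, normalized: y3 ⊕ y1 ⊕ y2
The normal forms differ: not equal.


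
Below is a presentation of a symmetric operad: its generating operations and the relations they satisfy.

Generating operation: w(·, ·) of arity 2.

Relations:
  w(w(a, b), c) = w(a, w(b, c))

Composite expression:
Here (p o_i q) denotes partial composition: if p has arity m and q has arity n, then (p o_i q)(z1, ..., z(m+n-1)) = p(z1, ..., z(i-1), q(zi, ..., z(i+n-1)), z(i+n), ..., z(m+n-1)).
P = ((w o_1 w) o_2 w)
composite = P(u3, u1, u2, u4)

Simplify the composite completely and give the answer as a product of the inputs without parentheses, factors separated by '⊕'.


Associativity of w dissolves the nesting; only the u-input order survives.
w(u1, u2) linearizes to u1 ⊕ u2
w(u3, w(u1, u2)) linearizes to u3 ⊕ u1 ⊕ u2
w(w(u3, w(u1, u2)), u4) linearizes to u3 ⊕ u1 ⊕ u2 ⊕ u4

u3 ⊕ u1 ⊕ u2 ⊕ u4


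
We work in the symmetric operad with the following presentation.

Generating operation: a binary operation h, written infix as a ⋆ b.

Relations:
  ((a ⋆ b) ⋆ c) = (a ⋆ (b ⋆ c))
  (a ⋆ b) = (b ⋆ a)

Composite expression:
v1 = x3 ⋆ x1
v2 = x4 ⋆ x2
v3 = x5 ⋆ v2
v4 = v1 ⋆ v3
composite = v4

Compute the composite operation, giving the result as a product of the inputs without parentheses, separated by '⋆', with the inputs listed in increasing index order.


x1 ⋆ x2 ⋆ x3 ⋆ x4 ⋆ x5

Key point: h commutes, so take the x-inputs in any fixed order.
(x3 ⋆ x1) linearizes to x3 ⋆ x1
(x4 ⋆ x2) linearizes to x4 ⋆ x2
(x5 ⋆ (x4 ⋆ x2)) linearizes to x5 ⋆ x4 ⋆ x2
((x3 ⋆ x1) ⋆ (x5 ⋆ (x4 ⋆ x2))) linearizes to x3 ⋆ x1 ⋆ x5 ⋆ x4 ⋆ x2
reordering the factors by index: x1 ⋆ x2 ⋆ x3 ⋆ x4 ⋆ x5


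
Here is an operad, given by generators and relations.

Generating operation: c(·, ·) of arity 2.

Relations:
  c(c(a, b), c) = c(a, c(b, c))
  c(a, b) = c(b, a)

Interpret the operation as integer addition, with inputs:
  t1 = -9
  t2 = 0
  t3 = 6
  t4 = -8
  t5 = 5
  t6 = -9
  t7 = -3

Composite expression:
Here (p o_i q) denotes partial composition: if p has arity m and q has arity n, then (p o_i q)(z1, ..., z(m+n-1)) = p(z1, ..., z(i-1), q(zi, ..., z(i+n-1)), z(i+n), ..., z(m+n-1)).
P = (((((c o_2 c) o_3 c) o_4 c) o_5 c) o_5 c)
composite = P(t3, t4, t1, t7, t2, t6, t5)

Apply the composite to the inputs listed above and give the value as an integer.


-18

c(t2, t6) = -9
c(c(t2, t6), t5) = -4
c(t7, c(c(t2, t6), t5)) = -7
c(t1, c(t7, c(c(t2, t6), t5))) = -16
c(t4, c(t1, c(t7, c(c(t2, t6), t5)))) = -24
c(t3, c(t4, c(t1, c(t7, c(c(t2, t6), t5))))) = -18


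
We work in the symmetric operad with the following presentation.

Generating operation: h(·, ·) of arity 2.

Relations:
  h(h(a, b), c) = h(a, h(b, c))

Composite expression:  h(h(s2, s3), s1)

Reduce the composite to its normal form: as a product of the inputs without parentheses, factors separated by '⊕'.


s2 ⊕ s3 ⊕ s1

Every regrouping of h is equal, so read the s-inputs in written order.
h(s2, s3) flattens to s2 ⊕ s3
h(h(s2, s3), s1) flattens to s2 ⊕ s3 ⊕ s1


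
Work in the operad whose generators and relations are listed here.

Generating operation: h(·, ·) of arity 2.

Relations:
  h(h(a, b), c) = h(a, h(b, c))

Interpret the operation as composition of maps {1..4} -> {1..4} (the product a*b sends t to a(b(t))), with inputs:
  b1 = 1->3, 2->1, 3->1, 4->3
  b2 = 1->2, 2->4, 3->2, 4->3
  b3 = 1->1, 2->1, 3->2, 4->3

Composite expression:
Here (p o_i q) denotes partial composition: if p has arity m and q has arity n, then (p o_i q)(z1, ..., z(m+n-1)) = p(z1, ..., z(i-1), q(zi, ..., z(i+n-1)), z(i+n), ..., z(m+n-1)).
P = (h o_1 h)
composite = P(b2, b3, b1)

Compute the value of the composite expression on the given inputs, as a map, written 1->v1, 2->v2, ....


1->4, 2->2, 3->2, 4->4

h(b2, b3) = 1->2, 2->2, 3->4, 4->2
h(h(b2, b3), b1) = 1->4, 2->2, 3->2, 4->4


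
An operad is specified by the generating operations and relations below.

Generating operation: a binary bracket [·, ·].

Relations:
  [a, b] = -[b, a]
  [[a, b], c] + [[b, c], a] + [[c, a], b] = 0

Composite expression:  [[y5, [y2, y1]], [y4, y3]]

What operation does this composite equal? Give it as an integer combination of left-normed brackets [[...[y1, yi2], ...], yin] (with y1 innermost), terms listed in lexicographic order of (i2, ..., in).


A multilinear Lie element is pinned by y1-initial words (y1 innermost).
Composite bracket: [[y5, [y2, y1]], [y4, y3]]
Each bracket splits as ab - ba, giving 16 signed words (2^4 = 16).
Collect the words opening with y1:
  sign of y1y2y5y3y4 is -1, so it contributes -[[[[y1, y2], y5], y3], y4]
  sign of y1y2y5y4y3 is +1, so it contributes +[[[[y1, y2], y5], y4], y3]

-[[[[y1, y2], y5], y3], y4] + [[[[y1, y2], y5], y4], y3]


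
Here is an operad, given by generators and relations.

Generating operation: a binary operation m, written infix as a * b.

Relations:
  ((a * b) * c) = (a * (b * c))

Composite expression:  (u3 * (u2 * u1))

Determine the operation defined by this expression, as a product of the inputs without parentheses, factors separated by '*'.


u3 * u2 * u1


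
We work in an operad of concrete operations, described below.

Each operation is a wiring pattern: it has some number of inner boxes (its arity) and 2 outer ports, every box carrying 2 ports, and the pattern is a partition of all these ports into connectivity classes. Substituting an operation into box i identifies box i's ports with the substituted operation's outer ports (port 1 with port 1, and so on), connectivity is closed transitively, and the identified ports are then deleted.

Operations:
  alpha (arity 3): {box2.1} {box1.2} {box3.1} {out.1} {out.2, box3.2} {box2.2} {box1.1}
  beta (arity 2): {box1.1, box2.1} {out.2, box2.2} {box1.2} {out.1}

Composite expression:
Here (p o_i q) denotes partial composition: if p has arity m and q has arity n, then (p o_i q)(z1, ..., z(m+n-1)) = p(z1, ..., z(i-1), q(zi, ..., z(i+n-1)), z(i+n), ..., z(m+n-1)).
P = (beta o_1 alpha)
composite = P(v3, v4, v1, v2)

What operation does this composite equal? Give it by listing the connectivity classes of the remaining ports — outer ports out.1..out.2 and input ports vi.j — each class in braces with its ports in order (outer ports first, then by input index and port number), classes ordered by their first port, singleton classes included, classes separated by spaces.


{out.1} {out.2, v2.2} {v1.1} {v1.2} {v2.1} {v3.1} {v3.2} {v4.1} {v4.2}

Two ports join when wires chain via beta-identified ports.
stage alpha: inputs (v3, v4, v1), connectivity {out.1} {out.2, v1.2} {v1.1} {v3.1} {v3.2} {v4.1} {v4.2}, out.j its boundary
stage beta: inputs (v3, v4, v1, v2), connectivity {out.1} {out.2, v2.2} {v1.1} {v1.2} {v2.1} {v3.1} {v3.2} {v4.1} {v4.2}, out.j its boundary


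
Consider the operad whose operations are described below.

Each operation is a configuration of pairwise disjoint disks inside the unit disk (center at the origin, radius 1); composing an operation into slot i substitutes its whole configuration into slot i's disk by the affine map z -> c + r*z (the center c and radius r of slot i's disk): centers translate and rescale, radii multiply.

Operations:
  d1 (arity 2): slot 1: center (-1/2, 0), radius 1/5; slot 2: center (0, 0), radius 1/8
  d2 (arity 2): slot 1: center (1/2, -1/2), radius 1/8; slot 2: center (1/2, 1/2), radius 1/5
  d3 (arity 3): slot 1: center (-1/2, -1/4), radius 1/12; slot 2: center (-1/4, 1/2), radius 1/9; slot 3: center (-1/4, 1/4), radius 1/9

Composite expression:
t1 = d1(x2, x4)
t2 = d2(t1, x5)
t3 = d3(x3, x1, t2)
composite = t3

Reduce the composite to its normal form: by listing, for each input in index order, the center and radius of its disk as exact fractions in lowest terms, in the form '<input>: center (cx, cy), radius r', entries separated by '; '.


x1: center (-1/4, 1/2), radius 1/9; x2: center (-29/144, 7/36), radius 1/360; x3: center (-1/2, -1/4), radius 1/12; x4: center (-7/36, 7/36), radius 1/576; x5: center (-7/36, 11/36), radius 1/45

Nesting under d3 composes maps z -> c + r*z down each x-path.
x3 passes through 1 substitution, ending at center (-1/2, -1/4), radius 1/12
x1 passes through 1 substitution, ending at center (-1/4, 1/2), radius 1/9
x2 passes through 3 substitutions, ending at center (-29/144, 7/36), radius 1/360
x4 passes through 3 substitutions, ending at center (-7/36, 7/36), radius 1/576
x5 passes through 2 substitutions, ending at center (-7/36, 11/36), radius 1/45


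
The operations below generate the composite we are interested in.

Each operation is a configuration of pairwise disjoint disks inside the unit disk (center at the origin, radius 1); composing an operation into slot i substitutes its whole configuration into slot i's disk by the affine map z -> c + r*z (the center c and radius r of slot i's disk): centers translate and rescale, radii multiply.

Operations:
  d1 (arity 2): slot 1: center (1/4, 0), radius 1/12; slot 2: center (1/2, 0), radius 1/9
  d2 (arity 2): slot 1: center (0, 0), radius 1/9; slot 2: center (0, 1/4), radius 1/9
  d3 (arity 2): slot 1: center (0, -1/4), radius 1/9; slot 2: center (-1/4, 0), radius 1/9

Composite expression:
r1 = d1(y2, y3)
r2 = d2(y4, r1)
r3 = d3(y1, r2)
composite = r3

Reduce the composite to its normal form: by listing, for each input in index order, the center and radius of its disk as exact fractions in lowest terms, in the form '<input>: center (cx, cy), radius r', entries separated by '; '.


y1: center (0, -1/4), radius 1/9; y2: center (-20/81, 1/36), radius 1/972; y3: center (-79/324, 1/36), radius 1/729; y4: center (-1/4, 0), radius 1/81

Only the slot chain above each y matters under d3; compose those maps.
input y1: composing its 1 substitution step yields center (0, -1/4), radius 1/9
input y4: composing its 2 substitution steps yields center (-1/4, 0), radius 1/81
input y2: composing its 3 substitution steps yields center (-20/81, 1/36), radius 1/972
input y3: composing its 3 substitution steps yields center (-79/324, 1/36), radius 1/729


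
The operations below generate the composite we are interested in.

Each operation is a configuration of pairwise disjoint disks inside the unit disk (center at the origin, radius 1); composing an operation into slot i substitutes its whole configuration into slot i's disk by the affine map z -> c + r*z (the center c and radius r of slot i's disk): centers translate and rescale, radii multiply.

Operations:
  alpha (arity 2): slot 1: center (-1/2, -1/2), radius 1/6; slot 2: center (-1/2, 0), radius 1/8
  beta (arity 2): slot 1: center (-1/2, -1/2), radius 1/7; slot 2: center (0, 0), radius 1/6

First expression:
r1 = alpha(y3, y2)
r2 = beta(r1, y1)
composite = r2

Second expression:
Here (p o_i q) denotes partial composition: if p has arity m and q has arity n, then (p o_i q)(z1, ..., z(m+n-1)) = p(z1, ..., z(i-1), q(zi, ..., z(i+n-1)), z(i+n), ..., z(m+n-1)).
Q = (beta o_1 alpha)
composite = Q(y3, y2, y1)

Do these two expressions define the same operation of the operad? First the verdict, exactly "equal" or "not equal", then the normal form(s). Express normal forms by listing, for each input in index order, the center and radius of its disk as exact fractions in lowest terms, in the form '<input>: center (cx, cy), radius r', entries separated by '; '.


equal: each reduces to y1: center (0, 0), radius 1/6; y2: center (-4/7, -1/2), radius 1/56; y3: center (-4/7, -4/7), radius 1/42

The first expression reduces to y1: center (0, 0), radius 1/6; y2: center (-4/7, -1/2), radius 1/56; y3: center (-4/7, -4/7), radius 1/42
The second expression reduces to y1: center (0, 0), radius 1/6; y2: center (-4/7, -1/2), radius 1/56; y3: center (-4/7, -4/7), radius 1/42
Same normal form: equal.


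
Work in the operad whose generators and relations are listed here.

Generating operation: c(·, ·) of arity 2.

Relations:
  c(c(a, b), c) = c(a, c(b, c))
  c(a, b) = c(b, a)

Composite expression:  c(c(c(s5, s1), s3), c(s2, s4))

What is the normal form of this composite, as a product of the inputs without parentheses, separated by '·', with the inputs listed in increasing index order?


s1 · s2 · s3 · s4 · s5


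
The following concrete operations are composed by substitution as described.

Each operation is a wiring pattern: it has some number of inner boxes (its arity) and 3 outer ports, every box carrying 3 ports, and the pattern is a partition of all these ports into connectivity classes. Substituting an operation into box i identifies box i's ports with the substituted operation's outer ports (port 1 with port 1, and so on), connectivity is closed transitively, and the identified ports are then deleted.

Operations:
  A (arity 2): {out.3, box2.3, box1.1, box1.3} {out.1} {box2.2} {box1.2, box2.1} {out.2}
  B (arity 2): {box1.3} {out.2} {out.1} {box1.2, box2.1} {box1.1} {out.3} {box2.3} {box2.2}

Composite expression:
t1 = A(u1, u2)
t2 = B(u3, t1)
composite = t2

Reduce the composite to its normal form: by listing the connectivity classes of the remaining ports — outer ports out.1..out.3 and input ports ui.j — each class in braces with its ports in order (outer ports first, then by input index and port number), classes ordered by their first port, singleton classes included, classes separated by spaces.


Reachability decides: close wires over B-identified ports.
after A, the pattern on (u1, u2) reads {out.1} {out.2} {out.3, u1.1, u1.3, u2.3} {u1.2, u2.1} {u2.2} (out.j = its outer ports)
after B, the pattern on (u3, u1, u2) reads {out.1} {out.2} {out.3} {u1.1, u1.3, u2.3} {u1.2, u2.1} {u2.2} {u3.1} {u3.2} {u3.3} (out.j = its outer ports)

{out.1} {out.2} {out.3} {u1.1, u1.3, u2.3} {u1.2, u2.1} {u2.2} {u3.1} {u3.2} {u3.3}


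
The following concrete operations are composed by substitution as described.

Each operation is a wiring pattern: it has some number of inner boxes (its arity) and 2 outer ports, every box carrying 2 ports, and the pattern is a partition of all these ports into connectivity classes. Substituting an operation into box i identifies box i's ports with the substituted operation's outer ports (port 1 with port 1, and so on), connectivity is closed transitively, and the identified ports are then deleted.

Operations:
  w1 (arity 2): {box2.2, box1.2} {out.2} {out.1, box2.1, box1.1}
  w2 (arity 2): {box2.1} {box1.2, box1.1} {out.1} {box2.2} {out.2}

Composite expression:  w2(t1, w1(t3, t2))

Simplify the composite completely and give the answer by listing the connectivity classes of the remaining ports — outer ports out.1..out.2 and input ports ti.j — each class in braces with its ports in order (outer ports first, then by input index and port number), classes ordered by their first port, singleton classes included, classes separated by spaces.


{out.1} {out.2} {t1.1, t1.2} {t2.1, t3.1} {t2.2, t3.2}

Connectivity passes through glued w2-boundaries; trace each wire chain.
after w1, the pattern on (t3, t2) reads {out.1, t2.1, t3.1} {out.2} {t2.2, t3.2} (out.j = its outer ports)
after w2, the pattern on (t1, t3, t2) reads {out.1} {out.2} {t1.1, t1.2} {t2.1, t3.1} {t2.2, t3.2} (out.j = its outer ports)


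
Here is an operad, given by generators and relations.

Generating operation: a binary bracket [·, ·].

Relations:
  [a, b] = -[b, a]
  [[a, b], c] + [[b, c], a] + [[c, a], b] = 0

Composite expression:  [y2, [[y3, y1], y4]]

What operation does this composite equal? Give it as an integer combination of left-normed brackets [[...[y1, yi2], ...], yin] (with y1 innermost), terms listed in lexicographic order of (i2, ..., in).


[[[y1, y3], y4], y2]

A multilinear Lie element is pinned by y1-initial words (y1 innermost).
Composite bracket: [y2, [[y3, y1], y4]]
The bracket unfolds into 8 signed words via [a, b] = ab - ba (2^3 = 8).
Collect the words opening with y1:
  word y1y3y4y2 has sign +1, contributing +[[[y1, y3], y4], y2]


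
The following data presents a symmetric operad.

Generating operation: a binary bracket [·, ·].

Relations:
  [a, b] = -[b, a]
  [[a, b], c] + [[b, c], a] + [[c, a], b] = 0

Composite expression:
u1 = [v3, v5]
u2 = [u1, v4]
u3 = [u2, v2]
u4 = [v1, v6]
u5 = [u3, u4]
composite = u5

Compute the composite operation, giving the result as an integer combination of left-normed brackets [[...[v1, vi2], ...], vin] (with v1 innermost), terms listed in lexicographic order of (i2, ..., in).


Left-normed coefficients sit on the v1-initial expansion words.
Composite bracket: [[[[v3, v5], v4], v2], [v1, v6]]
Under [a, b] = ab - ba we get 32 signed associative words (2^5 = 32).
Coefficients come from the v1-initial words:
  word v1v6v2v3v5v4 has sign +1, contributing +[[[[[v1, v6], v2], v3], v5], v4]
  word v1v6v2v4v3v5 has sign -1, contributing -[[[[[v1, v6], v2], v4], v3], v5]
  word v1v6v2v4v5v3 has sign +1, contributing +[[[[[v1, v6], v2], v4], v5], v3]
  word v1v6v2v5v3v4 has sign -1, contributing -[[[[[v1, v6], v2], v5], v3], v4]
  word v1v6v3v5v4v2 has sign -1, contributing -[[[[[v1, v6], v3], v5], v4], v2]
  word v1v6v4v3v5v2 has sign +1, contributing +[[[[[v1, v6], v4], v3], v5], v2]
  word v1v6v4v5v3v2 has sign -1, contributing -[[[[[v1, v6], v4], v5], v3], v2]
  word v1v6v5v3v4v2 has sign +1, contributing +[[[[[v1, v6], v5], v3], v4], v2]

[[[[[v1, v6], v2], v3], v5], v4] - [[[[[v1, v6], v2], v4], v3], v5] + [[[[[v1, v6], v2], v4], v5], v3] - [[[[[v1, v6], v2], v5], v3], v4] - [[[[[v1, v6], v3], v5], v4], v2] + [[[[[v1, v6], v4], v3], v5], v2] - [[[[[v1, v6], v4], v5], v3], v2] + [[[[[v1, v6], v5], v3], v4], v2]


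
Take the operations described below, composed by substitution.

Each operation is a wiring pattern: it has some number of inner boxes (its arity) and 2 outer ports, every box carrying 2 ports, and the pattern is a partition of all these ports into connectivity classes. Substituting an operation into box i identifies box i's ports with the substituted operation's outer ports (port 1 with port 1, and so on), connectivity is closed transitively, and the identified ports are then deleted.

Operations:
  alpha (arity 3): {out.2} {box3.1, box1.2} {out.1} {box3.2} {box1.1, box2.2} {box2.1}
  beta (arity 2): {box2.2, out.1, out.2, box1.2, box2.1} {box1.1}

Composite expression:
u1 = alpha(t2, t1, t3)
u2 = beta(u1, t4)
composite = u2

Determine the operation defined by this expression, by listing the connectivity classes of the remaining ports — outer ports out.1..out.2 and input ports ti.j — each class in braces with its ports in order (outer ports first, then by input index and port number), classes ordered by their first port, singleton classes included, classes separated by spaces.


Substituting into beta glues patterns; closure does the rest.
composing alpha on (t2, t1, t3), with out.j its own outer ports: {out.1} {out.2} {t1.1} {t1.2, t2.1} {t2.2, t3.1} {t3.2}
composing beta on (t2, t1, t3, t4), with out.j its own outer ports: {out.1, out.2, t4.1, t4.2} {t1.1} {t1.2, t2.1} {t2.2, t3.1} {t3.2}

{out.1, out.2, t4.1, t4.2} {t1.1} {t1.2, t2.1} {t2.2, t3.1} {t3.2}


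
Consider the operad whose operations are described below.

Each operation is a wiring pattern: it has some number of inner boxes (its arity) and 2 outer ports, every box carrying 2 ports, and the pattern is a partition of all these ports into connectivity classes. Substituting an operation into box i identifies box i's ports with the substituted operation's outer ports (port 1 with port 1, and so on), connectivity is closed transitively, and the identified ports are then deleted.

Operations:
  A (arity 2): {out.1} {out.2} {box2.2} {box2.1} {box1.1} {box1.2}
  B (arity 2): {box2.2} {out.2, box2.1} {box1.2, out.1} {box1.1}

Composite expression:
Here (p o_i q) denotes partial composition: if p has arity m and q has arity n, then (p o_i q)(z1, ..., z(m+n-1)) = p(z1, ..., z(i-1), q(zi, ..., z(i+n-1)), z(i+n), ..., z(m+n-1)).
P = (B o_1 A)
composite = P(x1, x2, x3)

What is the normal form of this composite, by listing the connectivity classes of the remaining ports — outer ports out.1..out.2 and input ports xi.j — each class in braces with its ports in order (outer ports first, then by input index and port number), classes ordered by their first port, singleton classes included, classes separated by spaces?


{out.1} {out.2, x3.1} {x1.1} {x1.2} {x2.1} {x2.2} {x3.2}

Reachability decides: close wires over B-identified ports.
after A, the pattern on (x1, x2) reads {out.1} {out.2} {x1.1} {x1.2} {x2.1} {x2.2} (out.j = its outer ports)
after B, the pattern on (x1, x2, x3) reads {out.1} {out.2, x3.1} {x1.1} {x1.2} {x2.1} {x2.2} {x3.2} (out.j = its outer ports)


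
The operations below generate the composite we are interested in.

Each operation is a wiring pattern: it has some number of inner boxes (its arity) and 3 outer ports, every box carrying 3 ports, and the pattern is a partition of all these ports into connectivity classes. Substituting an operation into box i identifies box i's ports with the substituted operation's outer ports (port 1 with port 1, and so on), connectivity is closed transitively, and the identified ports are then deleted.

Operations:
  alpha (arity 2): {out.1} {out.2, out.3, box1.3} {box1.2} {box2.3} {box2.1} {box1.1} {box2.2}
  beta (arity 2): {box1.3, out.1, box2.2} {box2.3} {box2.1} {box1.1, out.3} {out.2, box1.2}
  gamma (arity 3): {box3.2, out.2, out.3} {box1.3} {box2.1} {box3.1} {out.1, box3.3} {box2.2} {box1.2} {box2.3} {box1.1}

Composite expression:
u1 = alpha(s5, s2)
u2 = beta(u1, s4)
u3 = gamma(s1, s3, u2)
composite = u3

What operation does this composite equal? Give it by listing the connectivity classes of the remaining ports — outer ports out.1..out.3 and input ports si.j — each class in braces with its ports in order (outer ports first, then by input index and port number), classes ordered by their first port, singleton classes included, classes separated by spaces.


{out.1} {out.2, out.3, s4.2, s5.3} {s1.1} {s1.2} {s1.3} {s2.1} {s2.2} {s2.3} {s3.1} {s3.2} {s3.3} {s4.1} {s4.3} {s5.1} {s5.2}


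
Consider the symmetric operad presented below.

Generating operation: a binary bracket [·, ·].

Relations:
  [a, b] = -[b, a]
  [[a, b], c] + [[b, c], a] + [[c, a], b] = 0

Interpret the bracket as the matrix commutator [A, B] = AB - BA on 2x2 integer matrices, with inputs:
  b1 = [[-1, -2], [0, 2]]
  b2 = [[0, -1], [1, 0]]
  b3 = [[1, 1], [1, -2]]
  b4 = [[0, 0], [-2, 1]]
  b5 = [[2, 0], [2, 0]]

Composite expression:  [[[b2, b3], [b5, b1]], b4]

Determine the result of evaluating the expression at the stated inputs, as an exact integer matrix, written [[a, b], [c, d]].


[[16, -8], [-24, -16]]

[b2, b3] = [[-2, 3], [3, 2]]
[b5, b1] = [[4, -4], [-6, -4]]
[[b2, b3], [b5, b1]] = [[-6, -8], [0, 6]]
[[[b2, b3], [b5, b1]], b4] = [[16, -8], [-24, -16]]


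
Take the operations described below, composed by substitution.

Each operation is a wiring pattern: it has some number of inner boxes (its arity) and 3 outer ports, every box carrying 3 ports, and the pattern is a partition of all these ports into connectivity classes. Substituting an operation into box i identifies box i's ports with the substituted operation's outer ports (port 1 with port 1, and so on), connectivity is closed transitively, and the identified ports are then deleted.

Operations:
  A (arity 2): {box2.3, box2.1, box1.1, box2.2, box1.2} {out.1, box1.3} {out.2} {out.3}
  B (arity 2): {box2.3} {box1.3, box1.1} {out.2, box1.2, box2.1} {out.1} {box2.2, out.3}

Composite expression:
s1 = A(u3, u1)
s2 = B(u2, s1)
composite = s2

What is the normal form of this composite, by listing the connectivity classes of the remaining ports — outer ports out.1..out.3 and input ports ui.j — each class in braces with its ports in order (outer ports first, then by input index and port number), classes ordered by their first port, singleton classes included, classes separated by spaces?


{out.1} {out.2, u2.2, u3.3} {out.3} {u1.1, u1.2, u1.3, u3.1, u3.2} {u2.1, u2.3}

Substituting into B glues patterns; closure does the rest.
composing A on (u3, u1), with out.j its own outer ports: {out.1, u3.3} {out.2} {out.3} {u1.1, u1.2, u1.3, u3.1, u3.2}
composing B on (u2, u3, u1), with out.j its own outer ports: {out.1} {out.2, u2.2, u3.3} {out.3} {u1.1, u1.2, u1.3, u3.1, u3.2} {u2.1, u2.3}


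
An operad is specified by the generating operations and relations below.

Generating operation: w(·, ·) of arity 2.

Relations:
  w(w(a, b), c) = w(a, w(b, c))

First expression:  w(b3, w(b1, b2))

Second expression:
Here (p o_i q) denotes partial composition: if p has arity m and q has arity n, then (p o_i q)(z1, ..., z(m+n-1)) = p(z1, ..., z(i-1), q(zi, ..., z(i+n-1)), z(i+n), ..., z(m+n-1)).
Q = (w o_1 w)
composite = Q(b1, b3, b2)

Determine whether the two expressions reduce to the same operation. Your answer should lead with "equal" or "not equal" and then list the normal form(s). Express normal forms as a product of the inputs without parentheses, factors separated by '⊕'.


not equal; the first gives b3 ⊕ b1 ⊕ b2 and the second b1 ⊕ b3 ⊕ b2


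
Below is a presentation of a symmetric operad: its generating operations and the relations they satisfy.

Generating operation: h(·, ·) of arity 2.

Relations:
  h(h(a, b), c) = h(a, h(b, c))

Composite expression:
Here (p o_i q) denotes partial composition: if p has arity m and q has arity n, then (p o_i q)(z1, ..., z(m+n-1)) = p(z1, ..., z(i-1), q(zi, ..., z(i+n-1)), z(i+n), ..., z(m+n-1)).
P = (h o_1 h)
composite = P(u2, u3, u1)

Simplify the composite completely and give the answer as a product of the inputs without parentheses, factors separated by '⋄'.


u2 ⋄ u3 ⋄ u1

Under associativity of h, the answer is the u's in reading order.
h(u2, u3) flattens to u2 ⋄ u3
h(h(u2, u3), u1) flattens to u2 ⋄ u3 ⋄ u1


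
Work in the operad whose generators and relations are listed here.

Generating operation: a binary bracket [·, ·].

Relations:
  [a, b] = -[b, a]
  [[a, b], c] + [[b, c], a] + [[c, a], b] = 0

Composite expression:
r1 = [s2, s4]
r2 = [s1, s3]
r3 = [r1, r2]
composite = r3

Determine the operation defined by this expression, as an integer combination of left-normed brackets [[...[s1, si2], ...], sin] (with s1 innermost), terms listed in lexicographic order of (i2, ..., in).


-[[[s1, s3], s2], s4] + [[[s1, s3], s4], s2]

Skip Jacobi rewriting: expand, keep s1-initial words, read off terms.
Composite bracket: [[s2, s4], [s1, s3]]
The bracket unfolds into 8 signed words via [a, b] = ab - ba (2^3 = 8).
Keep just the words that open with s1:
  the word s1s3s2s4 carries sign -1 and contributes -[[[s1, s3], s2], s4]
  the word s1s3s4s2 carries sign +1 and contributes +[[[s1, s3], s4], s2]


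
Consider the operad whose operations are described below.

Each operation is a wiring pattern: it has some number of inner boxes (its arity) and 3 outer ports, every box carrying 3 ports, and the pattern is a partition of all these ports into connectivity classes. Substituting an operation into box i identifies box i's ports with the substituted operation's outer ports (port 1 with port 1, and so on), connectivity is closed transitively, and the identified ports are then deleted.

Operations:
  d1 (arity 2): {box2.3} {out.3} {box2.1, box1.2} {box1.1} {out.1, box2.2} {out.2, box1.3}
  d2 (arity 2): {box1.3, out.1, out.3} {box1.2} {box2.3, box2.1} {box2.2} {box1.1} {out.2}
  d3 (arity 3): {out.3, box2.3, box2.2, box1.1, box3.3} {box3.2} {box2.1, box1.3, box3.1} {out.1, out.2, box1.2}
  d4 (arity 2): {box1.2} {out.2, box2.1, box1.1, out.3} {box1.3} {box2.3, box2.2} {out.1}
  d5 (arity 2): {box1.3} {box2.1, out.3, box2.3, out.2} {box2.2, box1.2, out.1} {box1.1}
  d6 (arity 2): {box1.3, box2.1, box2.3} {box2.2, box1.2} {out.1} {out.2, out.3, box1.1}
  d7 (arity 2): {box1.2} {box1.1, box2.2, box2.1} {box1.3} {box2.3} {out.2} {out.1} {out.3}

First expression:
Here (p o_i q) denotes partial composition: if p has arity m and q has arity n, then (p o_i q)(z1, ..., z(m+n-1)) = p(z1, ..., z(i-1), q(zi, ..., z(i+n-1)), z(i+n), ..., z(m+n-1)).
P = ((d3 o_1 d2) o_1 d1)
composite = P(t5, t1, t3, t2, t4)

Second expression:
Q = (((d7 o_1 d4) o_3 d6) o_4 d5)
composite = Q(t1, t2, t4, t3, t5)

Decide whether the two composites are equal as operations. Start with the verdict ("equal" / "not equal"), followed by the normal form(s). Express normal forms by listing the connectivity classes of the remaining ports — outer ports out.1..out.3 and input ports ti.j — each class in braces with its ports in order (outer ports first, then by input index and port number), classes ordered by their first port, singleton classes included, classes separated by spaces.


not equal: they reduce to {out.1, out.2} {out.3, t2.1, t2.2, t2.3, t4.1, t4.3} {t1.1, t5.2} {t1.2} {t1.3} {t3.1, t3.3} {t3.2} {t4.2} {t5.1} {t5.3} and {out.1} {out.2} {out.3} {t1.1, t2.1} {t1.2} {t1.3} {t2.2, t2.3} {t3.1} {t3.2, t4.2, t4.3, t5.1, t5.2, t5.3} {t3.3} {t4.1}

In normal form, the first expression is {out.1, out.2} {out.3, t2.1, t2.2, t2.3, t4.1, t4.3} {t1.1, t5.2} {t1.2} {t1.3} {t3.1, t3.3} {t3.2} {t4.2} {t5.1} {t5.3}
In normal form, the second expression is {out.1} {out.2} {out.3} {t1.1, t2.1} {t1.2} {t1.3} {t2.2, t2.3} {t3.1} {t3.2, t4.2, t4.3, t5.1, t5.2, t5.3} {t3.3} {t4.1}
They disagree, so not equal.
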